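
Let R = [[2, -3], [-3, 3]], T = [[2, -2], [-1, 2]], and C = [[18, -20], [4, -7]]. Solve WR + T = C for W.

W = [[2, -4], [4, 1]]

WR = C − T = [[16, -18], [5, -9]].
Since R sits to the right of W, W = (C − T)R⁻¹.
det R = -3; the adjugate gives R⁻¹ = [[-1, -1], [-1, -2/3]].
W = (C − T)R⁻¹ = [[2, -4], [4, 1]].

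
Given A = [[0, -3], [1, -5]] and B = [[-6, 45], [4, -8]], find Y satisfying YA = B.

Y = [[-5, -6], [-4, 4]]

A is on the right of Y, so right-multiply by A⁻¹: Y = BA⁻¹.
det A = 3; the adjugate gives A⁻¹ = [[-5/3, 1], [-1/3, 0]].
Y = BA⁻¹ = [[-6, 45], [4, -8]] · [[-5/3, 1], [-1/3, 0]] = [[-5, -6], [-4, 4]].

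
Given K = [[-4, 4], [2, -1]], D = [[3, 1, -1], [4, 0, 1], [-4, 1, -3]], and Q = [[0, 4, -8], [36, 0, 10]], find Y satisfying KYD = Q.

Y = [[4, 3, -3], [4, 4, -2]]

Left-multiply by K⁻¹ and right-multiply by D⁻¹: Y = K⁻¹QD⁻¹.
det K = -4; the adjugate gives K⁻¹ = [[1/4, 1], [1/2, 1]].
D has determinant 1; D⁻¹ = [[-1, 2, 1], [8, -13, -7], [4, -7, -4]].
K⁻¹Q = [[36, 1, 8], [36, 2, 6]].
Y = (K⁻¹Q)D⁻¹ = [[4, 3, -3], [4, 4, -2]].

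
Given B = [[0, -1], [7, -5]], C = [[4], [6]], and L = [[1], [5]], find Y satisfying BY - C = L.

Y = [[-2], [-5]]

BY = L + C = [[5], [11]].
B is on the left of Y, so left-multiply by B⁻¹: Y = B⁻¹(L + C).
B has determinant 7; B⁻¹ = [[-5/7, 1/7], [-1, 0]].
Y = B⁻¹(L + C) = [[-2], [-5]].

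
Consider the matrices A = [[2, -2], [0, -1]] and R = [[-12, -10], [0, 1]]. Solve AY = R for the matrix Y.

A is on the left of Y, so left-multiply by A⁻¹: Y = A⁻¹R.
A has determinant -2; A⁻¹ = [[1/2, -1], [0, -1]].
Y = A⁻¹R = [[1/2, -1], [0, -1]] · [[-12, -10], [0, 1]] = [[-6, -6], [0, -1]].

Y = [[-6, -6], [0, -1]]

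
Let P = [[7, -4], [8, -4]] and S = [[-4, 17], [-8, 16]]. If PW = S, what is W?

P is on the left of W, so left-multiply by P⁻¹: W = P⁻¹S.
P has determinant 4; P⁻¹ = [[-1, 1], [-2, 7/4]].
W = P⁻¹S = [[-1, 1], [-2, 7/4]] · [[-4, 17], [-8, 16]] = [[-4, -1], [-6, -6]].

W = [[-4, -1], [-6, -6]]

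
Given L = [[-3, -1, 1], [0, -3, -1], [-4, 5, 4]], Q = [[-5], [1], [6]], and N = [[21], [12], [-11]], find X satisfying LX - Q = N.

X = [[-3], [-5], [2]]

LX = N + Q = [[16], [13], [-5]].
Left-multiplying both sides by L⁻¹ gives X = L⁻¹(N + Q).
det L = 5, so L⁻¹ = [[-7/5, 9/5, 4/5], [4/5, -8/5, -3/5], [-12/5, 19/5, 9/5]].
X = L⁻¹(N + Q) = [[-3], [-5], [2]].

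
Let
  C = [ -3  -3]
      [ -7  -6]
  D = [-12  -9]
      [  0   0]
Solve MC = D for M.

M = [[-3, 3], [0, 0]]

Right-multiplying both sides by C⁻¹ gives M = DC⁻¹.
det C = -3; the adjugate gives C⁻¹ = [[2, -1], [-7/3, 1]].
M = DC⁻¹ = [[-12, -9], [0, 0]] · [[2, -1], [-7/3, 1]] = [[-3, 3], [0, 0]].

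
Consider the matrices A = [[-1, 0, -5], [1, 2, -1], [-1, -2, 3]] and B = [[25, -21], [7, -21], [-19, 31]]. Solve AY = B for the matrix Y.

Y = [[5, -4], [-2, -6], [-6, 5]]

Since A multiplies Y on the left, Y = A⁻¹B.
A has determinant -4; A⁻¹ = [[-1, -5/2, -5/2], [1/2, 2, 3/2], [0, 1/2, 1/2]].
Y = A⁻¹B = [[-1, -5/2, -5/2], [1/2, 2, 3/2], [0, 1/2, 1/2]] · [[25, -21], [7, -21], [-19, 31]] = [[5, -4], [-2, -6], [-6, 5]].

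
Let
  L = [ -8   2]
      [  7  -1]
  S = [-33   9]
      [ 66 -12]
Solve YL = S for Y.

Y = [[5, 1], [-3, 6]]

L is on the right of Y, so right-multiply by L⁻¹: Y = SL⁻¹.
L has determinant -6; L⁻¹ = [[1/6, 1/3], [7/6, 4/3]].
Y = SL⁻¹ = [[-33, 9], [66, -12]] · [[1/6, 1/3], [7/6, 4/3]] = [[5, 1], [-3, 6]].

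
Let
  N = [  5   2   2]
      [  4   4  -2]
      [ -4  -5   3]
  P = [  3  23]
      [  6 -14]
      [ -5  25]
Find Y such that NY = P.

N is on the left of Y, so left-multiply by N⁻¹: Y = N⁻¹P.
det N = -6; the adjugate gives N⁻¹ = [[-1/3, 8/3, 2], [2/3, -23/6, -3], [2/3, -17/6, -2]].
Y = N⁻¹P = [[-1/3, 8/3, 2], [2/3, -23/6, -3], [2/3, -17/6, -2]] · [[3, 23], [6, -14], [-5, 25]] = [[5, 5], [-6, -6], [-5, 5]].

Y = [[5, 5], [-6, -6], [-5, 5]]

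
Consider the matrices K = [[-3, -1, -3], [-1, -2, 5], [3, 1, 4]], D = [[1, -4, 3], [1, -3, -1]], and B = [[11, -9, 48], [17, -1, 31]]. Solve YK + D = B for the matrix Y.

Y = [[0, 5, 5], [-2, 2, 4]]

YK = B − D = [[10, -5, 45], [16, 2, 32]].
K is on the right of Y, so right-multiply by K⁻¹: Y = (B − D)K⁻¹.
det K = 5; the adjugate gives K⁻¹ = [[-13/5, 1/5, -11/5], [19/5, -3/5, 18/5], [1, 0, 1]].
Y = (B − D)K⁻¹ = [[0, 5, 5], [-2, 2, 4]].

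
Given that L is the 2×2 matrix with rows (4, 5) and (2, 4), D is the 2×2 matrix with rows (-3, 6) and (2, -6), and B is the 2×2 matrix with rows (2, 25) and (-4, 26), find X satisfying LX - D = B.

X = [[1, 4], [-1, 3]]

LX = B + D = [[-1, 31], [-2, 20]].
Left-multiplying both sides by L⁻¹ gives X = L⁻¹(B + D).
det L = 6, so L⁻¹ = [[2/3, -5/6], [-1/3, 2/3]].
X = L⁻¹(B + D) = [[1, 4], [-1, 3]].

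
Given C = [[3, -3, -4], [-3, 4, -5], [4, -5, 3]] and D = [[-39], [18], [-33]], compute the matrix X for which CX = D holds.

X = [[-3], [6], [3]]

C is on the left of X, so left-multiply by C⁻¹: X = C⁻¹D.
det C = -2; the adjugate gives C⁻¹ = [[13/2, -29/2, -31/2], [11/2, -25/2, -27/2], [1/2, -3/2, -3/2]].
X = C⁻¹D = [[13/2, -29/2, -31/2], [11/2, -25/2, -27/2], [1/2, -3/2, -3/2]] · [[-39], [18], [-33]] = [[-3], [6], [3]].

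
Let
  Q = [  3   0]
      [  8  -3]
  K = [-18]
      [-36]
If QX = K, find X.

Q is on the left of X, so left-multiply by Q⁻¹: X = Q⁻¹K.
Q has determinant -9; Q⁻¹ = [[1/3, 0], [8/9, -1/3]].
X = Q⁻¹K = [[1/3, 0], [8/9, -1/3]] · [[-18], [-36]] = [[-6], [-4]].

X = [[-6], [-4]]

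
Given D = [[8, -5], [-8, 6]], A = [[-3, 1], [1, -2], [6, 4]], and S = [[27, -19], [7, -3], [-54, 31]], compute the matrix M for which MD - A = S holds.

MD = S + A = [[24, -18], [8, -5], [-48, 35]].
Right-multiplying both sides by D⁻¹ gives M = (S + A)D⁻¹.
det D = 8, so D⁻¹ = [[3/4, 5/8], [1, 1]].
M = (S + A)D⁻¹ = [[0, -3], [1, 0], [-1, 5]].

M = [[0, -3], [1, 0], [-1, 5]]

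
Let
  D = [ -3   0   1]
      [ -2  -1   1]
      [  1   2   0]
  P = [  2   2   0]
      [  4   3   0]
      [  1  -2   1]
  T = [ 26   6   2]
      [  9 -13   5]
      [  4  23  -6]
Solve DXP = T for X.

X = [[5, -5, 0], [1, 2, -3], [-1, -1, 2]]

X = D⁻¹TP⁻¹ (apply D⁻¹ on the left and P⁻¹ on the right).
det D = 3, so D⁻¹ = [[-2/3, 2/3, 1/3], [1/3, -1/3, 1/3], [-1, 2, 1]].
det P = -2, so P⁻¹ = [[-3/2, 1, 0], [2, -1, 0], [11/2, -3, 1]].
D⁻¹T = [[-10, -5, 0], [7, 14, -3], [-4, -9, 2]].
X = (D⁻¹T)P⁻¹ = [[5, -5, 0], [1, 2, -3], [-1, -1, 2]].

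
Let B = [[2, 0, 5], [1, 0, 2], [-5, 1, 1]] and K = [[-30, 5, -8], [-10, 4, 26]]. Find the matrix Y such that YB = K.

Since B sits to the right of Y, Y = KB⁻¹.
det B = 1, so B⁻¹ = [[-2, 5, 0], [-11, 27, 1], [1, -2, 0]].
Y = KB⁻¹ = [[-30, 5, -8], [-10, 4, 26]] · [[-2, 5, 0], [-11, 27, 1], [1, -2, 0]] = [[-3, 1, 5], [2, 6, 4]].

Y = [[-3, 1, 5], [2, 6, 4]]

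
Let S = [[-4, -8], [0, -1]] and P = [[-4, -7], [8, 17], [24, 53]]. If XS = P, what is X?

X = [[1, -1], [-2, -1], [-6, -5]]

Since S sits to the right of X, X = PS⁻¹.
det S = 4, so S⁻¹ = [[-1/4, 2], [0, -1]].
X = PS⁻¹ = [[-4, -7], [8, 17], [24, 53]] · [[-1/4, 2], [0, -1]] = [[1, -1], [-2, -1], [-6, -5]].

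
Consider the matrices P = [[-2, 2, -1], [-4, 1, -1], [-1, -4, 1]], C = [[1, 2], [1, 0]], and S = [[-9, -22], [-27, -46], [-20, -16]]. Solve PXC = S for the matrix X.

X = [[5, 2], [2, 2], [5, -2]]

Isolating X: multiply by P⁻¹ from the left and C⁻¹ from the right, so X = P⁻¹SC⁻¹.
P has determinant -1; P⁻¹ = [[3, -2, 1], [-5, 3, -2], [-17, 10, -6]].
det C = -2, so C⁻¹ = [[0, 1], [1/2, -1/2]].
P⁻¹S = [[7, 10], [4, 4], [3, 10]].
X = (P⁻¹S)C⁻¹ = [[5, 2], [2, 2], [5, -2]].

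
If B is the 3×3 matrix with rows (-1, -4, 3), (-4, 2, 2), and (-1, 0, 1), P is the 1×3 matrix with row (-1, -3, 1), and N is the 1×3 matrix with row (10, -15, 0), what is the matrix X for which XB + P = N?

X = [[1, -4, 4]]

XB = N − P = [[11, -12, -1]].
B is on the right of X, so right-multiply by B⁻¹: X = (N − P)B⁻¹.
B has determinant -4; B⁻¹ = [[-1/2, -1, 7/2], [-1/2, -1/2, 5/2], [-1/2, -1, 9/2]].
X = (N − P)B⁻¹ = [[1, -4, 4]].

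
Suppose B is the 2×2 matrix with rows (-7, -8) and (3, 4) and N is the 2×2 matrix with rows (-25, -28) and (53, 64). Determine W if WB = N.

W = [[4, 1], [-5, 6]]

B is on the right of W, so right-multiply by B⁻¹: W = NB⁻¹.
det B = -4, so B⁻¹ = [[-1, -2], [3/4, 7/4]].
W = NB⁻¹ = [[-25, -28], [53, 64]] · [[-1, -2], [3/4, 7/4]] = [[4, 1], [-5, 6]].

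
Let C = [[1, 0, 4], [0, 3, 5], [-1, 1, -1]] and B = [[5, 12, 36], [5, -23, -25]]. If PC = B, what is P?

P = [[2, 5, -3], [0, -6, -5]]

Since C sits to the right of P, P = BC⁻¹.
det C = 4, so C⁻¹ = [[-2, 1, -3], [-5/4, 3/4, -5/4], [3/4, -1/4, 3/4]].
P = BC⁻¹ = [[5, 12, 36], [5, -23, -25]] · [[-2, 1, -3], [-5/4, 3/4, -5/4], [3/4, -1/4, 3/4]] = [[2, 5, -3], [0, -6, -5]].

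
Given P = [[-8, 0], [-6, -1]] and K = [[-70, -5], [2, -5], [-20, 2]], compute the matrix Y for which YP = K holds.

P is on the right of Y, so right-multiply by P⁻¹: Y = KP⁻¹.
det P = 8; the adjugate gives P⁻¹ = [[-1/8, 0], [3/4, -1]].
Y = KP⁻¹ = [[-70, -5], [2, -5], [-20, 2]] · [[-1/8, 0], [3/4, -1]] = [[5, 5], [-4, 5], [4, -2]].

Y = [[5, 5], [-4, 5], [4, -2]]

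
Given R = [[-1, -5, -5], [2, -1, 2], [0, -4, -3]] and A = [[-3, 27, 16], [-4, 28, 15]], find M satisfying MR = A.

R is on the right of M, so right-multiply by R⁻¹: M = AR⁻¹.
det R = -1, so R⁻¹ = [[-11, -5, 15], [-6, -3, 8], [8, 4, -11]].
M = AR⁻¹ = [[-3, 27, 16], [-4, 28, 15]] · [[-11, -5, 15], [-6, -3, 8], [8, 4, -11]] = [[-1, -2, -5], [-4, -4, -1]].

M = [[-1, -2, -5], [-4, -4, -1]]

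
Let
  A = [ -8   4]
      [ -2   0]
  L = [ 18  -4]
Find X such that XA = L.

A is on the right of X, so right-multiply by A⁻¹: X = LA⁻¹.
A has determinant 8; A⁻¹ = [[0, -1/2], [1/4, -1]].
X = LA⁻¹ = [[18, -4]] · [[0, -1/2], [1/4, -1]] = [[-1, -5]].

X = [[-1, -5]]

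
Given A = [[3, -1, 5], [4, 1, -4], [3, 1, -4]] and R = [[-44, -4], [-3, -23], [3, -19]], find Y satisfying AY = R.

Left-multiplying both sides by A⁻¹ gives Y = A⁻¹R.
A has determinant 1; A⁻¹ = [[0, 1, -1], [4, -27, 32], [1, -6, 7]].
Y = A⁻¹R = [[0, 1, -1], [4, -27, 32], [1, -6, 7]] · [[-44, -4], [-3, -23], [3, -19]] = [[-6, -4], [1, -3], [-5, 1]].

Y = [[-6, -4], [1, -3], [-5, 1]]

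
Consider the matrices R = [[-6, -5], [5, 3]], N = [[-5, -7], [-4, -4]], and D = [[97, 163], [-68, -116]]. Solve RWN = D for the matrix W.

W = R⁻¹DN⁻¹ (apply R⁻¹ on the left and N⁻¹ on the right).
det R = 7; the adjugate gives R⁻¹ = [[3/7, 5/7], [-5/7, -6/7]].
N has determinant -8; N⁻¹ = [[1/2, -7/8], [-1/2, 5/8]].
R⁻¹D = [[-7, -13], [-11, -17]].
W = (R⁻¹D)N⁻¹ = [[3, -2], [3, -1]].

W = [[3, -2], [3, -1]]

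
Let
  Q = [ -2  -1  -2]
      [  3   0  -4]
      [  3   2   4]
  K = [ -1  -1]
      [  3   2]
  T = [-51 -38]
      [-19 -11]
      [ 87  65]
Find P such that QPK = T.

Left-multiply by Q⁻¹ and right-multiply by K⁻¹: P = Q⁻¹TK⁻¹.
Q has determinant -4; Q⁻¹ = [[-2, 0, -1], [6, 1/2, 7/2], [-3/2, -1/4, -3/4]].
K has determinant 1; K⁻¹ = [[2, 1], [-3, -1]].
Q⁻¹T = [[15, 11], [-11, -6], [16, 11]].
P = (Q⁻¹T)K⁻¹ = [[-3, 4], [-4, -5], [-1, 5]].

P = [[-3, 4], [-4, -5], [-1, 5]]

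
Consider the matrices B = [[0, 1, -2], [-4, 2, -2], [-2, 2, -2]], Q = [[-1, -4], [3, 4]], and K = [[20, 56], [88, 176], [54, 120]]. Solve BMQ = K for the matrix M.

M = B⁻¹KQ⁻¹ (apply B⁻¹ on the left and Q⁻¹ on the right).
det B = 4; the adjugate gives B⁻¹ = [[0, -1/2, 1/2], [-1, -1, 2], [-1, -1/2, 1]].
det Q = 8; the adjugate gives Q⁻¹ = [[1/2, 1/2], [-3/8, -1/8]].
B⁻¹K = [[-17, -28], [0, 8], [-10, -24]].
M = (B⁻¹K)Q⁻¹ = [[2, -5], [-3, -1], [4, -2]].

M = [[2, -5], [-3, -1], [4, -2]]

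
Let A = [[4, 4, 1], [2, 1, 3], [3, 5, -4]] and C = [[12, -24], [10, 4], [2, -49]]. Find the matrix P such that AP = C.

Since A multiplies P on the left, P = A⁻¹C.
A has determinant -1; A⁻¹ = [[19, -21, -11], [-17, 19, 10], [-7, 8, 4]].
P = A⁻¹C = [[19, -21, -11], [-17, 19, 10], [-7, 8, 4]] · [[12, -24], [10, 4], [2, -49]] = [[-4, -1], [6, -6], [4, 4]].

P = [[-4, -1], [6, -6], [4, 4]]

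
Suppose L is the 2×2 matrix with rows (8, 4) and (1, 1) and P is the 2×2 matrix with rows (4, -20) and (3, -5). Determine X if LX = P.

Since L multiplies X on the left, X = L⁻¹P.
det L = 4, so L⁻¹ = [[1/4, -1], [-1/4, 2]].
X = L⁻¹P = [[1/4, -1], [-1/4, 2]] · [[4, -20], [3, -5]] = [[-2, 0], [5, -5]].

X = [[-2, 0], [5, -5]]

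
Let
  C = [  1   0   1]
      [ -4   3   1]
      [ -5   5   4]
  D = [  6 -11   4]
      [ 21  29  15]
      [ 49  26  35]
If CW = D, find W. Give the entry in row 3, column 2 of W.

-6

C is on the left of W, so left-multiply by C⁻¹: W = C⁻¹D.
det C = 2; the adjugate gives C⁻¹ = [[7/2, 5/2, -3/2], [11/2, 9/2, -5/2], [-5/2, -5/2, 3/2]].
W = C⁻¹D = [[7/2, 5/2, -3/2], [11/2, 9/2, -5/2], [-5/2, -5/2, 3/2]] · [[6, -11, 4], [21, 29, 15], [49, 26, 35]] = [[0, -5, -1], [5, 5, 2], [6, -6, 5]].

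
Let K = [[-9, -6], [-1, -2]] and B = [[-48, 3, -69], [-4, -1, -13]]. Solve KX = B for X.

Left-multiplying both sides by K⁻¹ gives X = K⁻¹B.
K has determinant 12; K⁻¹ = [[-1/6, 1/2], [1/12, -3/4]].
X = K⁻¹B = [[-1/6, 1/2], [1/12, -3/4]] · [[-48, 3, -69], [-4, -1, -13]] = [[6, -1, 5], [-1, 1, 4]].

X = [[6, -1, 5], [-1, 1, 4]]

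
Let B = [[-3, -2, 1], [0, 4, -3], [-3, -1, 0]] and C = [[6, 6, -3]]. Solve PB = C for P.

B is on the right of P, so right-multiply by B⁻¹: P = CB⁻¹.
B has determinant 3; B⁻¹ = [[-1, -1/3, 2/3], [3, 1, -3], [4, 1, -4]].
P = CB⁻¹ = [[6, 6, -3]] · [[-1, -1/3, 2/3], [3, 1, -3], [4, 1, -4]] = [[0, 1, -2]].

P = [[0, 1, -2]]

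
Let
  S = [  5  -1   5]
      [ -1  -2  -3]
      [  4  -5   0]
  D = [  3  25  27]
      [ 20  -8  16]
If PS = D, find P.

S is on the right of P, so right-multiply by S⁻¹: P = DS⁻¹.
det S = 2, so S⁻¹ = [[-15/2, -25/2, 13/2], [-6, -10, 5], [13/2, 21/2, -11/2]].
P = DS⁻¹ = [[3, 25, 27], [20, -8, 16]] · [[-15/2, -25/2, 13/2], [-6, -10, 5], [13/2, 21/2, -11/2]] = [[3, -4, -4], [2, -2, 2]].

P = [[3, -4, -4], [2, -2, 2]]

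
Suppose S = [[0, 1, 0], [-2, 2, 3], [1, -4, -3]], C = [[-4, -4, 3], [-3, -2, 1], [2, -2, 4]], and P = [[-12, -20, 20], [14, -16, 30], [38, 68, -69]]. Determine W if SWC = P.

W = [[5, 0, -4], [4, 0, 2], [2, -2, -2]]

W = S⁻¹PC⁻¹ (apply S⁻¹ on the left and C⁻¹ on the right).
det S = -3, so S⁻¹ = [[-2, -1, -1], [1, 0, 0], [-2, -1/3, -2/3]].
det C = -2, so C⁻¹ = [[3, -5, -1], [-7, 11, 5/2], [-5, 8, 2]].
S⁻¹P = [[-28, -12, -1], [-12, -20, 20], [-6, 0, -4]].
W = (S⁻¹P)C⁻¹ = [[5, 0, -4], [4, 0, 2], [2, -2, -2]].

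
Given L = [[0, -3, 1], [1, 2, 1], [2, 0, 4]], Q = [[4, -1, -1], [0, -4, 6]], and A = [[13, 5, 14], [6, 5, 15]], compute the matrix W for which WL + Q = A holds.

W = [[0, 3, 3], [-3, 0, 3]]

WL = A − Q = [[9, 6, 15], [6, 9, 9]].
Since L sits to the right of W, W = (A − Q)L⁻¹.
det L = 2, so L⁻¹ = [[4, 6, -5/2], [-1, -1, 1/2], [-2, -3, 3/2]].
W = (A − Q)L⁻¹ = [[0, 3, 3], [-3, 0, 3]].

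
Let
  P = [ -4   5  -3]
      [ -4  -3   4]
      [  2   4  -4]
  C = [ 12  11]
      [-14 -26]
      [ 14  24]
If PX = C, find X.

X = [[-1, 2], [-2, 2], [-6, -3]]

Since P multiplies X on the left, X = P⁻¹C.
det P = 6; the adjugate gives P⁻¹ = [[-2/3, 4/3, 11/6], [-4/3, 11/3, 14/3], [-5/3, 13/3, 16/3]].
X = P⁻¹C = [[-2/3, 4/3, 11/6], [-4/3, 11/3, 14/3], [-5/3, 13/3, 16/3]] · [[12, 11], [-14, -26], [14, 24]] = [[-1, 2], [-2, 2], [-6, -3]].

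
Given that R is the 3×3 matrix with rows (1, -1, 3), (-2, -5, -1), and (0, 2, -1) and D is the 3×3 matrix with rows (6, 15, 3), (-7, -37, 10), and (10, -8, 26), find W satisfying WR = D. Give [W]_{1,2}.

R is on the right of W, so right-multiply by R⁻¹: W = DR⁻¹.
det R = -3; the adjugate gives R⁻¹ = [[-7/3, -5/3, -16/3], [2/3, 1/3, 5/3], [4/3, 2/3, 7/3]].
W = DR⁻¹ = [[6, 15, 3], [-7, -37, 10], [10, -8, 26]] · [[-7/3, -5/3, -16/3], [2/3, 1/3, 5/3], [4/3, 2/3, 7/3]] = [[0, -3, 0], [5, 6, -1], [6, -2, -6]].

-3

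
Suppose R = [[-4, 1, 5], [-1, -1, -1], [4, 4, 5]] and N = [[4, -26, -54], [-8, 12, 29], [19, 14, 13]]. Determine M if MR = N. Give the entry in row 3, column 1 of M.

-1

Right-multiplying both sides by R⁻¹ gives M = NR⁻¹.
R has determinant 5; R⁻¹ = [[-1/5, 3, 4/5], [1/5, -8, -9/5], [0, 4, 1]].
M = NR⁻¹ = [[4, -26, -54], [-8, 12, 29], [19, 14, 13]] · [[-1/5, 3, 4/5], [1/5, -8, -9/5], [0, 4, 1]] = [[-6, 4, -4], [4, -4, 1], [-1, -3, 3]].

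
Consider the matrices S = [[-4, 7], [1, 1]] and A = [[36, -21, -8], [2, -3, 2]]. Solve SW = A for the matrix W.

Left-multiplying both sides by S⁻¹ gives W = S⁻¹A.
S has determinant -11; S⁻¹ = [[-1/11, 7/11], [1/11, 4/11]].
W = S⁻¹A = [[-1/11, 7/11], [1/11, 4/11]] · [[36, -21, -8], [2, -3, 2]] = [[-2, 0, 2], [4, -3, 0]].

W = [[-2, 0, 2], [4, -3, 0]]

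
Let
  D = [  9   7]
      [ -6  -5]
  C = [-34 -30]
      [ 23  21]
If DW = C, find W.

D is on the left of W, so left-multiply by D⁻¹: W = D⁻¹C.
det D = -3, so D⁻¹ = [[5/3, 7/3], [-2, -3]].
W = D⁻¹C = [[5/3, 7/3], [-2, -3]] · [[-34, -30], [23, 21]] = [[-3, -1], [-1, -3]].

W = [[-3, -1], [-1, -3]]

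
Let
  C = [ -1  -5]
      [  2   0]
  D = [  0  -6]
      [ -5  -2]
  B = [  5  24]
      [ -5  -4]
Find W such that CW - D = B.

W = [[-5, -3], [0, -3]]

CW = B + D = [[5, 18], [-10, -6]].
Since C multiplies W on the left, W = C⁻¹(B + D).
C has determinant 10; C⁻¹ = [[0, 1/2], [-1/5, -1/10]].
W = C⁻¹(B + D) = [[-5, -3], [0, -3]].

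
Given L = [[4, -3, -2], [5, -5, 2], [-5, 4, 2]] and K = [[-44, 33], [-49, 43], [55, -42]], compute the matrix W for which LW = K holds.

W = [[-5, 4], [6, -5], [3, -1]]

Left-multiplying both sides by L⁻¹ gives W = L⁻¹K.
det L = -2; the adjugate gives L⁻¹ = [[9, 1, 8], [10, 1, 9], [5/2, 1/2, 5/2]].
W = L⁻¹K = [[9, 1, 8], [10, 1, 9], [5/2, 1/2, 5/2]] · [[-44, 33], [-49, 43], [55, -42]] = [[-5, 4], [6, -5], [3, -1]].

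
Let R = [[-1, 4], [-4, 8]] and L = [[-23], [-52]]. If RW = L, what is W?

W = [[3], [-5]]

Since R multiplies W on the left, W = R⁻¹L.
det R = 8, so R⁻¹ = [[1, -1/2], [1/2, -1/8]].
W = R⁻¹L = [[1, -1/2], [1/2, -1/8]] · [[-23], [-52]] = [[3], [-5]].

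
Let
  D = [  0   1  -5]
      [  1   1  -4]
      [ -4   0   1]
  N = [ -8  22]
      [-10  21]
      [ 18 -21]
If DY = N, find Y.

Y = [[-4, 4], [2, -3], [2, -5]]

D is on the left of Y, so left-multiply by D⁻¹: Y = D⁻¹N.
det D = -5, so D⁻¹ = [[-1/5, 1/5, -1/5], [-3, 4, 1], [-4/5, 4/5, 1/5]].
Y = D⁻¹N = [[-1/5, 1/5, -1/5], [-3, 4, 1], [-4/5, 4/5, 1/5]] · [[-8, 22], [-10, 21], [18, -21]] = [[-4, 4], [2, -3], [2, -5]].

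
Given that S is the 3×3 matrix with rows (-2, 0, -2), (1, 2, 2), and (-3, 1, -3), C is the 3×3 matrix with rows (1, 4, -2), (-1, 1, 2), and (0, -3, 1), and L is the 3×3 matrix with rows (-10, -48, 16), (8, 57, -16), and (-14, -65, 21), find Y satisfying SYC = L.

Y = [[3, -1, 2], [1, 0, -1], [4, 3, 0]]

Isolating Y: multiply by S⁻¹ from the left and C⁻¹ from the right, so Y = S⁻¹LC⁻¹.
S has determinant 2; S⁻¹ = [[-4, -1, 2], [-3/2, 0, 1], [7/2, 1, -2]].
C has determinant 5; C⁻¹ = [[7/5, 2/5, 2], [1/5, 1/5, 0], [3/5, 3/5, 1]].
S⁻¹L = [[4, 5, -6], [1, 7, -3], [1, 19, -2]].
Y = (S⁻¹L)C⁻¹ = [[3, -1, 2], [1, 0, -1], [4, 3, 0]].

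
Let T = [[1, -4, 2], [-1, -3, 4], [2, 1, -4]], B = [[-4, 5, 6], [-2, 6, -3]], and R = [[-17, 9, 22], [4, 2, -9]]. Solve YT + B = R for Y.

Y = [[-4, 3, -3], [1, 1, 3]]

YT = R − B = [[-13, 4, 16], [6, -4, -6]].
Since T sits to the right of Y, Y = (R − B)T⁻¹.
det T = 2; the adjugate gives T⁻¹ = [[4, -7, -5], [2, -4, -3], [5/2, -9/2, -7/2]].
Y = (R − B)T⁻¹ = [[-4, 3, -3], [1, 1, 3]].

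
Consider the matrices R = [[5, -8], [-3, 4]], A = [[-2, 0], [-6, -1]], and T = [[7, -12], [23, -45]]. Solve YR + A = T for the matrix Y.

YR = T − A = [[9, -12], [29, -44]].
Right-multiplying both sides by R⁻¹ gives Y = (T − A)R⁻¹.
det R = -4; the adjugate gives R⁻¹ = [[-1, -2], [-3/4, -5/4]].
Y = (T − A)R⁻¹ = [[0, -3], [4, -3]].

Y = [[0, -3], [4, -3]]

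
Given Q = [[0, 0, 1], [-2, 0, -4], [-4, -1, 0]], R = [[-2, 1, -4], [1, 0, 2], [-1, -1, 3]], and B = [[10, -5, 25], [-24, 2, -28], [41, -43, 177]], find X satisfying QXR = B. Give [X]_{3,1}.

Isolating X: multiply by Q⁻¹ from the left and R⁻¹ from the right, so X = Q⁻¹BR⁻¹.
Q has determinant 2; Q⁻¹ = [[-2, -1/2, 0], [8, 2, -1], [1, 0, 0]].
R has determinant -5; R⁻¹ = [[-2/5, -1/5, -2/5], [1, 2, 0], [1/5, 3/5, 1/5]].
Q⁻¹B = [[-8, 9, -36], [-9, 7, -33], [10, -5, 25]].
X = (Q⁻¹B)R⁻¹ = [[5, -2, -4], [4, -4, -3], [-4, 3, 1]].

-4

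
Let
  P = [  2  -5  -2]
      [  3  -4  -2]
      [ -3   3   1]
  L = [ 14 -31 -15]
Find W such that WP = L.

Right-multiplying both sides by P⁻¹ gives W = LP⁻¹.
P has determinant -5; P⁻¹ = [[-2/5, 1/5, -2/5], [-3/5, 4/5, 2/5], [3/5, -9/5, -7/5]].
W = LP⁻¹ = [[14, -31, -15]] · [[-2/5, 1/5, -2/5], [-3/5, 4/5, 2/5], [3/5, -9/5, -7/5]] = [[4, 5, 3]].

W = [[4, 5, 3]]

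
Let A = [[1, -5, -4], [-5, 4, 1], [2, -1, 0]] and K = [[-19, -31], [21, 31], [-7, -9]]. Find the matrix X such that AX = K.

Left-multiplying both sides by A⁻¹ gives X = A⁻¹K.
A has determinant 3; A⁻¹ = [[1/3, 4/3, 11/3], [2/3, 8/3, 19/3], [-1, -3, -7]].
X = A⁻¹K = [[1/3, 4/3, 11/3], [2/3, 8/3, 19/3], [-1, -3, -7]] · [[-19, -31], [21, 31], [-7, -9]] = [[-4, -2], [-1, 5], [5, 1]].

X = [[-4, -2], [-1, 5], [5, 1]]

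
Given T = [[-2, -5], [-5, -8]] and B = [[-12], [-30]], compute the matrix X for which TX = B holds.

Since T multiplies X on the left, X = T⁻¹B.
det T = -9; the adjugate gives T⁻¹ = [[8/9, -5/9], [-5/9, 2/9]].
X = T⁻¹B = [[8/9, -5/9], [-5/9, 2/9]] · [[-12], [-30]] = [[6], [0]].

X = [[6], [0]]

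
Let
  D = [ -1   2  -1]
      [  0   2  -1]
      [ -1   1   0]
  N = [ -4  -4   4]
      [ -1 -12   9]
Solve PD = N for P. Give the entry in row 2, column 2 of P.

D is on the right of P, so right-multiply by D⁻¹: P = ND⁻¹.
det D = -1, so D⁻¹ = [[-1, 1, 0], [-1, 1, 1], [-2, 1, 2]].
P = ND⁻¹ = [[-4, -4, 4], [-1, -12, 9]] · [[-1, 1, 0], [-1, 1, 1], [-2, 1, 2]] = [[0, -4, 4], [-5, -4, 6]].

-4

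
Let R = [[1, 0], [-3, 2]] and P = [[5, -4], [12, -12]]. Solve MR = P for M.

M = [[-1, -2], [-6, -6]]

R is on the right of M, so right-multiply by R⁻¹: M = PR⁻¹.
det R = 2; the adjugate gives R⁻¹ = [[1, 0], [3/2, 1/2]].
M = PR⁻¹ = [[5, -4], [12, -12]] · [[1, 0], [3/2, 1/2]] = [[-1, -2], [-6, -6]].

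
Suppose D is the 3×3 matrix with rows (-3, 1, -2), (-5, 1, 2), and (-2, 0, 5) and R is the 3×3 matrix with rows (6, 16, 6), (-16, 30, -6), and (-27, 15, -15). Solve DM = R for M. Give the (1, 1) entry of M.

1

Since D multiplies M on the left, M = D⁻¹R.
det D = 2; the adjugate gives D⁻¹ = [[5/2, -5/2, 2], [21/2, -19/2, 8], [1, -1, 1]].
M = D⁻¹R = [[5/2, -5/2, 2], [21/2, -19/2, 8], [1, -1, 1]] · [[6, 16, 6], [-16, 30, -6], [-27, 15, -15]] = [[1, -5, 0], [-1, 3, 0], [-5, 1, -3]].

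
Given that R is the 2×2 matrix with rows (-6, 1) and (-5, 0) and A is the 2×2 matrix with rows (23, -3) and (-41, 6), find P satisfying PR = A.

Right-multiplying both sides by R⁻¹ gives P = AR⁻¹.
det R = 5; the adjugate gives R⁻¹ = [[0, -1/5], [1, -6/5]].
P = AR⁻¹ = [[23, -3], [-41, 6]] · [[0, -1/5], [1, -6/5]] = [[-3, -1], [6, 1]].

P = [[-3, -1], [6, 1]]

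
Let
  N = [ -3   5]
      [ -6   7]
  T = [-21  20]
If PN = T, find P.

N is on the right of P, so right-multiply by N⁻¹: P = TN⁻¹.
det N = 9; the adjugate gives N⁻¹ = [[7/9, -5/9], [2/3, -1/3]].
P = TN⁻¹ = [[-21, 20]] · [[7/9, -5/9], [2/3, -1/3]] = [[-3, 5]].

P = [[-3, 5]]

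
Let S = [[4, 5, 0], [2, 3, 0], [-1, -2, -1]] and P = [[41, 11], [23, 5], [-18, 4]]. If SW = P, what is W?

Since S multiplies W on the left, W = S⁻¹P.
det S = -2, so S⁻¹ = [[3/2, -5/2, 0], [-1, 2, 0], [1/2, -3/2, -1]].
W = S⁻¹P = [[3/2, -5/2, 0], [-1, 2, 0], [1/2, -3/2, -1]] · [[41, 11], [23, 5], [-18, 4]] = [[4, 4], [5, -1], [4, -6]].

W = [[4, 4], [5, -1], [4, -6]]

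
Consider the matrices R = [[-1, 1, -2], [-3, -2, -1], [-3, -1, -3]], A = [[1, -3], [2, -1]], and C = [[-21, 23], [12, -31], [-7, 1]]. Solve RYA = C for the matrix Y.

Y = R⁻¹CA⁻¹ (apply R⁻¹ on the left and A⁻¹ on the right).
det R = -5, so R⁻¹ = [[-1, -1, 1], [6/5, 3/5, -1], [3/5, 4/5, -1]].
det A = 5, so A⁻¹ = [[-1/5, 3/5], [-2/5, 1/5]].
R⁻¹C = [[2, 9], [-11, 8], [4, -12]].
Y = (R⁻¹C)A⁻¹ = [[-4, 3], [-1, -5], [4, 0]].

Y = [[-4, 3], [-1, -5], [4, 0]]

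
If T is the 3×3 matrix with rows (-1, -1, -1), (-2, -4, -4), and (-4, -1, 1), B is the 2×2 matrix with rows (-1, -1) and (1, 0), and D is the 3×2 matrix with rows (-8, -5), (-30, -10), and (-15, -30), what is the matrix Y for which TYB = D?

Y = [[-5, -4], [-5, 4], [5, 3]]

Left-multiply by T⁻¹ and right-multiply by B⁻¹: Y = T⁻¹DB⁻¹.
T has determinant 4; T⁻¹ = [[-2, 1/2, 0], [9/2, -5/4, -1/2], [-7/2, 3/4, 1/2]].
B has determinant 1; B⁻¹ = [[0, 1], [-1, -1]].
T⁻¹D = [[1, 5], [9, 5], [-2, -5]].
Y = (T⁻¹D)B⁻¹ = [[-5, -4], [-5, 4], [5, 3]].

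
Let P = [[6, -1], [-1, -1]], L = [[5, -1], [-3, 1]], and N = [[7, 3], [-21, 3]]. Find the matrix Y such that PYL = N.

Y = P⁻¹NL⁻¹ (apply P⁻¹ on the left and L⁻¹ on the right).
det P = -7; the adjugate gives P⁻¹ = [[1/7, -1/7], [-1/7, -6/7]].
L has determinant 2; L⁻¹ = [[1/2, 1/2], [3/2, 5/2]].
P⁻¹N = [[4, 0], [17, -3]].
Y = (P⁻¹N)L⁻¹ = [[2, 2], [4, 1]].

Y = [[2, 2], [4, 1]]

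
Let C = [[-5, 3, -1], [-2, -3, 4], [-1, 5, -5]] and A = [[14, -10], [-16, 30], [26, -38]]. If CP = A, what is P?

C is on the left of P, so left-multiply by C⁻¹: P = C⁻¹A.
det C = -4; the adjugate gives C⁻¹ = [[5/4, -5/2, -9/4], [7/2, -6, -11/2], [13/4, -11/2, -21/4]].
P = C⁻¹A = [[5/4, -5/2, -9/4], [7/2, -6, -11/2], [13/4, -11/2, -21/4]] · [[14, -10], [-16, 30], [26, -38]] = [[-1, -2], [2, -6], [-3, 2]].

P = [[-1, -2], [2, -6], [-3, 2]]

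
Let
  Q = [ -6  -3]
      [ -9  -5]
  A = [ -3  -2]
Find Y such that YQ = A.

Q is on the right of Y, so right-multiply by Q⁻¹: Y = AQ⁻¹.
det Q = 3; the adjugate gives Q⁻¹ = [[-5/3, 1], [3, -2]].
Y = AQ⁻¹ = [[-3, -2]] · [[-5/3, 1], [3, -2]] = [[-1, 1]].

Y = [[-1, 1]]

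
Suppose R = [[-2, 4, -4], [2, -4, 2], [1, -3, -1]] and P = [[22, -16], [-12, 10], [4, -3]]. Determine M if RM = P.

Since R multiplies M on the left, M = R⁻¹P.
det R = 4, so R⁻¹ = [[5/2, 4, -2], [1, 3/2, -1], [-1/2, -1/2, 0]].
M = R⁻¹P = [[5/2, 4, -2], [1, 3/2, -1], [-1/2, -1/2, 0]] · [[22, -16], [-12, 10], [4, -3]] = [[-1, 6], [0, 2], [-5, 3]].

M = [[-1, 6], [0, 2], [-5, 3]]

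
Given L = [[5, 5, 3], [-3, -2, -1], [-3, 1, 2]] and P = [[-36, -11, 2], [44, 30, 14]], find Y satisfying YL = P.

Y = [[-3, 1, 6], [4, -6, -2]]

Since L sits to the right of Y, Y = PL⁻¹.
det L = 3, so L⁻¹ = [[-1, -7/3, 1/3], [3, 19/3, -4/3], [-3, -20/3, 5/3]].
Y = PL⁻¹ = [[-36, -11, 2], [44, 30, 14]] · [[-1, -7/3, 1/3], [3, 19/3, -4/3], [-3, -20/3, 5/3]] = [[-3, 1, 6], [4, -6, -2]].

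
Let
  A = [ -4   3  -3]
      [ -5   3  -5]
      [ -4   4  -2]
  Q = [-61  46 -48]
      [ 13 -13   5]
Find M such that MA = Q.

M = [[5, 5, 4], [-6, 3, -1]]

A is on the right of M, so right-multiply by A⁻¹: M = QA⁻¹.
A has determinant -2; A⁻¹ = [[-7, 3, 3], [-5, 2, 5/2], [4, -2, -3/2]].
M = QA⁻¹ = [[-61, 46, -48], [13, -13, 5]] · [[-7, 3, 3], [-5, 2, 5/2], [4, -2, -3/2]] = [[5, 5, 4], [-6, 3, -1]].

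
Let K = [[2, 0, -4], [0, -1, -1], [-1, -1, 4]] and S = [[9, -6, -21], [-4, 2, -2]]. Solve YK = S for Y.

K is on the right of Y, so right-multiply by K⁻¹: Y = SK⁻¹.
K has determinant -6; K⁻¹ = [[5/6, -2/3, 2/3], [-1/6, -2/3, -1/3], [1/6, -1/3, 1/3]].
Y = SK⁻¹ = [[9, -6, -21], [-4, 2, -2]] · [[5/6, -2/3, 2/3], [-1/6, -2/3, -1/3], [1/6, -1/3, 1/3]] = [[5, 5, 1], [-4, 2, -4]].

Y = [[5, 5, 1], [-4, 2, -4]]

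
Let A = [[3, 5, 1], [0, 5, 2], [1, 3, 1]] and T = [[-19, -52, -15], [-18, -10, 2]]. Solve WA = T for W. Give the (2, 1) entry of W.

-6

Right-multiplying both sides by A⁻¹ gives W = TA⁻¹.
det A = 2; the adjugate gives A⁻¹ = [[-1/2, -1, 5/2], [1, 1, -3], [-5/2, -2, 15/2]].
W = TA⁻¹ = [[-19, -52, -15], [-18, -10, 2]] · [[-1/2, -1, 5/2], [1, 1, -3], [-5/2, -2, 15/2]] = [[-5, -3, -4], [-6, 4, 0]].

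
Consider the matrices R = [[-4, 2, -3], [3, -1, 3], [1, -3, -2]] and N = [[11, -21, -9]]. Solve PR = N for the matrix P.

Since R sits to the right of P, P = NR⁻¹.
R has determinant -2; R⁻¹ = [[-11/2, -13/2, -3/2], [-9/2, -11/2, -3/2], [4, 5, 1]].
P = NR⁻¹ = [[11, -21, -9]] · [[-11/2, -13/2, -3/2], [-9/2, -11/2, -3/2], [4, 5, 1]] = [[-2, -1, 6]].

P = [[-2, -1, 6]]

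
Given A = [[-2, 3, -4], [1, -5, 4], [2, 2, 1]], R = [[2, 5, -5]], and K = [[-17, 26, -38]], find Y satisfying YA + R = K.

Y = [[2, -5, -5]]

YA = K − R = [[-19, 21, -33]].
Since A sits to the right of Y, Y = (K − R)A⁻¹.
det A = -1; the adjugate gives A⁻¹ = [[13, 11, 8], [-7, -6, -4], [-12, -10, -7]].
Y = (K − R)A⁻¹ = [[2, -5, -5]].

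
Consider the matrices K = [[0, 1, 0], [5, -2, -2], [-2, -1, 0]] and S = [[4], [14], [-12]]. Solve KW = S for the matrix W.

W = [[4], [4], [-1]]

Since K multiplies W on the left, W = K⁻¹S.
det K = 4, so K⁻¹ = [[-1/2, 0, -1/2], [1, 0, 0], [-9/4, -1/2, -5/4]].
W = K⁻¹S = [[-1/2, 0, -1/2], [1, 0, 0], [-9/4, -1/2, -5/4]] · [[4], [14], [-12]] = [[4], [4], [-1]].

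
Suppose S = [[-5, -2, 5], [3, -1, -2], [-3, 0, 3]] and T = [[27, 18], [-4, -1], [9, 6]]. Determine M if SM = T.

M = [[-4, -1], [-6, -4], [-1, 1]]

S is on the left of M, so left-multiply by S⁻¹: M = S⁻¹T.
det S = 6; the adjugate gives S⁻¹ = [[-1/2, 1, 3/2], [-1/2, 0, 5/6], [-1/2, 1, 11/6]].
M = S⁻¹T = [[-1/2, 1, 3/2], [-1/2, 0, 5/6], [-1/2, 1, 11/6]] · [[27, 18], [-4, -1], [9, 6]] = [[-4, -1], [-6, -4], [-1, 1]].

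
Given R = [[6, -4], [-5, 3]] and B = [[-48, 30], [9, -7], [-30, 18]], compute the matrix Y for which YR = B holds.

Since R sits to the right of Y, Y = BR⁻¹.
R has determinant -2; R⁻¹ = [[-3/2, -2], [-5/2, -3]].
Y = BR⁻¹ = [[-48, 30], [9, -7], [-30, 18]] · [[-3/2, -2], [-5/2, -3]] = [[-3, 6], [4, 3], [0, 6]].

Y = [[-3, 6], [4, 3], [0, 6]]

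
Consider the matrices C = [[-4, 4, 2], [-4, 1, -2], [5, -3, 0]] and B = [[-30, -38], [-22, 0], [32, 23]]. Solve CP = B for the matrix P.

P = [[4, 1], [-4, -6], [1, -5]]

C is on the left of P, so left-multiply by C⁻¹: P = C⁻¹B.
det C = -2; the adjugate gives C⁻¹ = [[3, 3, 5], [5, 5, 8], [-7/2, -4, -6]].
P = C⁻¹B = [[3, 3, 5], [5, 5, 8], [-7/2, -4, -6]] · [[-30, -38], [-22, 0], [32, 23]] = [[4, 1], [-4, -6], [1, -5]].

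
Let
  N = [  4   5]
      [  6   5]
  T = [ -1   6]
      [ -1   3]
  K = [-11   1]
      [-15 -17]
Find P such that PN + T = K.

PN = K − T = [[-10, -5], [-14, -20]].
N is on the right of P, so right-multiply by N⁻¹: P = (K − T)N⁻¹.
N has determinant -10; N⁻¹ = [[-1/2, 1/2], [3/5, -2/5]].
P = (K − T)N⁻¹ = [[2, -3], [-5, 1]].

P = [[2, -3], [-5, 1]]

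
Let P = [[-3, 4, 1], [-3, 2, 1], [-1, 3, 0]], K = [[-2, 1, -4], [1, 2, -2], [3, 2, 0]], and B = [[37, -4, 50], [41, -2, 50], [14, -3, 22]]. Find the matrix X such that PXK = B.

X = [[4, 3, -5], [-1, 2, -2], [2, 4, -5]]

X = P⁻¹BK⁻¹ (apply P⁻¹ on the left and K⁻¹ on the right).
det P = -2; the adjugate gives P⁻¹ = [[3/2, -3/2, -1], [1/2, -1/2, 0], [7/2, -5/2, -3]].
K has determinant 2; K⁻¹ = [[2, -4, 3], [-3, 6, -4], [-2, 7/2, -5/2]].
P⁻¹B = [[-20, 0, -22], [-2, -1, 0], [-15, 0, -16]].
X = (P⁻¹B)K⁻¹ = [[4, 3, -5], [-1, 2, -2], [2, 4, -5]].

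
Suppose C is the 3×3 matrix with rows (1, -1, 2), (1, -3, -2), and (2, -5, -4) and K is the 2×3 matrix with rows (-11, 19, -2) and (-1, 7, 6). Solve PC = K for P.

C is on the right of P, so right-multiply by C⁻¹: P = KC⁻¹.
det C = 4, so C⁻¹ = [[1/2, -7/2, 2], [0, -2, 1], [1/4, 3/4, -1/2]].
P = KC⁻¹ = [[-11, 19, -2], [-1, 7, 6]] · [[1/2, -7/2, 2], [0, -2, 1], [1/4, 3/4, -1/2]] = [[-6, -1, -2], [1, -6, 2]].

P = [[-6, -1, -2], [1, -6, 2]]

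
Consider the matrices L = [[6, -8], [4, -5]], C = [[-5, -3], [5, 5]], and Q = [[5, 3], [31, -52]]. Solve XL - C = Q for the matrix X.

XL = Q + C = [[0, 0], [36, -47]].
L is on the right of X, so right-multiply by L⁻¹: X = (Q + C)L⁻¹.
det L = 2, so L⁻¹ = [[-5/2, 4], [-2, 3]].
X = (Q + C)L⁻¹ = [[0, 0], [4, 3]].

X = [[0, 0], [4, 3]]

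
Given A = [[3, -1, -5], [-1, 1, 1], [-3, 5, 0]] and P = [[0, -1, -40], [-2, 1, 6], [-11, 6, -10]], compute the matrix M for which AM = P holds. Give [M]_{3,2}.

A is on the left of M, so left-multiply by A⁻¹: M = A⁻¹P.
A has determinant -2; A⁻¹ = [[5/2, 25/2, -2], [3/2, 15/2, -1], [1, 6, -1]].
M = A⁻¹P = [[5/2, 25/2, -2], [3/2, 15/2, -1], [1, 6, -1]] · [[0, -1, -40], [-2, 1, 6], [-11, 6, -10]] = [[-3, -2, -5], [-4, 0, -5], [-1, -1, 6]].

-1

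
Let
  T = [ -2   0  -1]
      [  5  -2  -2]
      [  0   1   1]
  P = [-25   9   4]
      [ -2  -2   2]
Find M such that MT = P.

M = [[5, -3, 3], [-4, -2, -6]]

Since T sits to the right of M, M = PT⁻¹.
det T = -5; the adjugate gives T⁻¹ = [[0, 1/5, 2/5], [1, 2/5, 9/5], [-1, -2/5, -4/5]].
M = PT⁻¹ = [[-25, 9, 4], [-2, -2, 2]] · [[0, 1/5, 2/5], [1, 2/5, 9/5], [-1, -2/5, -4/5]] = [[5, -3, 3], [-4, -2, -6]].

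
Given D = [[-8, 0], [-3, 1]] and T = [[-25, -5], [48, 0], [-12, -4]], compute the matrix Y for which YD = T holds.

D is on the right of Y, so right-multiply by D⁻¹: Y = TD⁻¹.
D has determinant -8; D⁻¹ = [[-1/8, 0], [-3/8, 1]].
Y = TD⁻¹ = [[-25, -5], [48, 0], [-12, -4]] · [[-1/8, 0], [-3/8, 1]] = [[5, -5], [-6, 0], [3, -4]].

Y = [[5, -5], [-6, 0], [3, -4]]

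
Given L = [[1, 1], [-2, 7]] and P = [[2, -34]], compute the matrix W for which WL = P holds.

W = [[-6, -4]]

Since L sits to the right of W, W = PL⁻¹.
det L = 9, so L⁻¹ = [[7/9, -1/9], [2/9, 1/9]].
W = PL⁻¹ = [[2, -34]] · [[7/9, -1/9], [2/9, 1/9]] = [[-6, -4]].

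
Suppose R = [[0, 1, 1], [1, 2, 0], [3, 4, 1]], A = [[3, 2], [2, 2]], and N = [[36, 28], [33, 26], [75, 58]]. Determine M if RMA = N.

Isolating M: multiply by R⁻¹ from the left and A⁻¹ from the right, so M = R⁻¹NA⁻¹.
R has determinant -3; R⁻¹ = [[-2/3, -1, 2/3], [1/3, 1, -1/3], [2/3, -1, 1/3]].
A has determinant 2; A⁻¹ = [[1, -1], [-1, 3/2]].
R⁻¹N = [[-7, -6], [20, 16], [16, 12]].
M = (R⁻¹N)A⁻¹ = [[-1, -2], [4, 4], [4, 2]].

M = [[-1, -2], [4, 4], [4, 2]]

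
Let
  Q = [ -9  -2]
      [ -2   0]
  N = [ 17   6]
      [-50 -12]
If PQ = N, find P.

Q is on the right of P, so right-multiply by Q⁻¹: P = NQ⁻¹.
det Q = -4; the adjugate gives Q⁻¹ = [[0, -1/2], [-1/2, 9/4]].
P = NQ⁻¹ = [[17, 6], [-50, -12]] · [[0, -1/2], [-1/2, 9/4]] = [[-3, 5], [6, -2]].

P = [[-3, 5], [6, -2]]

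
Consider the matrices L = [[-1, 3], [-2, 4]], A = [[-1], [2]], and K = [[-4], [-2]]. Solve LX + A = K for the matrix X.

LX = K − A = [[-3], [-4]].
L is on the left of X, so left-multiply by L⁻¹: X = L⁻¹(K − A).
L has determinant 2; L⁻¹ = [[2, -3/2], [1, -1/2]].
X = L⁻¹(K − A) = [[0], [-1]].

X = [[0], [-1]]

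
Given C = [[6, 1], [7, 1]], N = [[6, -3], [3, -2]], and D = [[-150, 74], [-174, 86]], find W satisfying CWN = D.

W = C⁻¹DN⁻¹ (apply C⁻¹ on the left and N⁻¹ on the right).
C has determinant -1; C⁻¹ = [[-1, 1], [7, -6]].
det N = -3, so N⁻¹ = [[2/3, -1], [1, -2]].
C⁻¹D = [[-24, 12], [-6, 2]].
W = (C⁻¹D)N⁻¹ = [[-4, 0], [-2, 2]].

W = [[-4, 0], [-2, 2]]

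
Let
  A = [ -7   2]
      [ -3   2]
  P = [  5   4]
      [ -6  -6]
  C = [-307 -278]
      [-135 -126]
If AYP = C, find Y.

Y = [[5, -3], [3, 3]]

Isolating Y: multiply by A⁻¹ from the left and P⁻¹ from the right, so Y = A⁻¹CP⁻¹.
det A = -8; the adjugate gives A⁻¹ = [[-1/4, 1/4], [-3/8, 7/8]].
det P = -6; the adjugate gives P⁻¹ = [[1, 2/3], [-1, -5/6]].
A⁻¹C = [[43, 38], [-3, -6]].
Y = (A⁻¹C)P⁻¹ = [[5, -3], [3, 3]].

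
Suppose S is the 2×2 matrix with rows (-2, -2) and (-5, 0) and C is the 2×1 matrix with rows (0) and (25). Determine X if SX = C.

Left-multiplying both sides by S⁻¹ gives X = S⁻¹C.
S has determinant -10; S⁻¹ = [[0, -1/5], [-1/2, 1/5]].
X = S⁻¹C = [[0, -1/5], [-1/2, 1/5]] · [[0], [25]] = [[-5], [5]].

X = [[-5], [5]]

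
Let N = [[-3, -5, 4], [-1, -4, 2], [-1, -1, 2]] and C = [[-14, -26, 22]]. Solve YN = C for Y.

N is on the right of Y, so right-multiply by N⁻¹: Y = CN⁻¹.
det N = 6, so N⁻¹ = [[-1, 1, 1], [0, -1/3, 1/3], [-1/2, 1/3, 7/6]].
Y = CN⁻¹ = [[-14, -26, 22]] · [[-1, 1, 1], [0, -1/3, 1/3], [-1/2, 1/3, 7/6]] = [[3, 2, 3]].

Y = [[3, 2, 3]]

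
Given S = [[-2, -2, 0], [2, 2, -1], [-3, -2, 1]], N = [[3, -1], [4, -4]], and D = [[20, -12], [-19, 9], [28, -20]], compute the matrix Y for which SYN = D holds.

Y = [[1, -3], [-3, 2], [1, -1]]

Left-multiply by S⁻¹ and right-multiply by N⁻¹: Y = S⁻¹DN⁻¹.
S has determinant -2; S⁻¹ = [[0, -1, -1], [-1/2, 1, 1], [-1, -1, 0]].
N has determinant -8; N⁻¹ = [[1/2, -1/8], [1/2, -3/8]].
S⁻¹D = [[-9, 11], [-1, -5], [-1, 3]].
Y = (S⁻¹D)N⁻¹ = [[1, -3], [-3, 2], [1, -1]].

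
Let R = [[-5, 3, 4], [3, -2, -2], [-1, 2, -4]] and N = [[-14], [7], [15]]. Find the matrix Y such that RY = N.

Since R multiplies Y on the left, Y = R⁻¹N.
R has determinant -2; R⁻¹ = [[-6, -10, -1], [-7, -12, -1], [-2, -7/2, -1/2]].
Y = R⁻¹N = [[-6, -10, -1], [-7, -12, -1], [-2, -7/2, -1/2]] · [[-14], [7], [15]] = [[-1], [-1], [-4]].

Y = [[-1], [-1], [-4]]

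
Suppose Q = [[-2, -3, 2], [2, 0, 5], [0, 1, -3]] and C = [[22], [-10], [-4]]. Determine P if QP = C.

P = [[-5], [-4], [0]]

Q is on the left of P, so left-multiply by Q⁻¹: P = Q⁻¹C.
det Q = -4; the adjugate gives Q⁻¹ = [[5/4, 7/4, 15/4], [-3/2, -3/2, -7/2], [-1/2, -1/2, -3/2]].
P = Q⁻¹C = [[5/4, 7/4, 15/4], [-3/2, -3/2, -7/2], [-1/2, -1/2, -3/2]] · [[22], [-10], [-4]] = [[-5], [-4], [0]].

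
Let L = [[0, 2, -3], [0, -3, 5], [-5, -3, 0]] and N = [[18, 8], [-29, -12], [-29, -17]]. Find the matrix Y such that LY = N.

Y = [[4, 1], [3, 4], [-4, 0]]

Left-multiplying both sides by L⁻¹ gives Y = L⁻¹N.
det L = -5; the adjugate gives L⁻¹ = [[-3, -9/5, -1/5], [5, 3, 0], [3, 2, 0]].
Y = L⁻¹N = [[-3, -9/5, -1/5], [5, 3, 0], [3, 2, 0]] · [[18, 8], [-29, -12], [-29, -17]] = [[4, 1], [3, 4], [-4, 0]].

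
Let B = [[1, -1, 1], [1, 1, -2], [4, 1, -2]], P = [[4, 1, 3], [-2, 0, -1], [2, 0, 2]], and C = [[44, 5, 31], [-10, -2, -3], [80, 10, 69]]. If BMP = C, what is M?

M = [[4, -2, 5], [4, 5, 3], [5, -1, 2]]

Left-multiply by B⁻¹ and right-multiply by P⁻¹: M = B⁻¹CP⁻¹.
det B = 3, so B⁻¹ = [[0, -1/3, 1/3], [-2, -2, 1], [-1, -5/3, 2/3]].
det P = 2, so P⁻¹ = [[0, -1, -1/2], [1, 1, -1], [0, 1, 1]].
B⁻¹C = [[30, 4, 24], [12, 4, 13], [26, 5, 20]].
M = (B⁻¹C)P⁻¹ = [[4, -2, 5], [4, 5, 3], [5, -1, 2]].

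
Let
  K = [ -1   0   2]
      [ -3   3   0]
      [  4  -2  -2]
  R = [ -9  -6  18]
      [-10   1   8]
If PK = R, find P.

P = [[3, -6, -6], [-1, -3, -5]]

K is on the right of P, so right-multiply by K⁻¹: P = RK⁻¹.
det K = -6, so K⁻¹ = [[1, 2/3, 1], [1, 1, 1], [1, 1/3, 1/2]].
P = RK⁻¹ = [[-9, -6, 18], [-10, 1, 8]] · [[1, 2/3, 1], [1, 1, 1], [1, 1/3, 1/2]] = [[3, -6, -6], [-1, -3, -5]].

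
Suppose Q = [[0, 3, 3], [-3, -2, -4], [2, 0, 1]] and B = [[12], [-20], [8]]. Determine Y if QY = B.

Since Q multiplies Y on the left, Y = Q⁻¹B.
det Q = -3; the adjugate gives Q⁻¹ = [[2/3, 1, 2], [5/3, 2, 3], [-4/3, -2, -3]].
Y = Q⁻¹B = [[2/3, 1, 2], [5/3, 2, 3], [-4/3, -2, -3]] · [[12], [-20], [8]] = [[4], [4], [0]].

Y = [[4], [4], [0]]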